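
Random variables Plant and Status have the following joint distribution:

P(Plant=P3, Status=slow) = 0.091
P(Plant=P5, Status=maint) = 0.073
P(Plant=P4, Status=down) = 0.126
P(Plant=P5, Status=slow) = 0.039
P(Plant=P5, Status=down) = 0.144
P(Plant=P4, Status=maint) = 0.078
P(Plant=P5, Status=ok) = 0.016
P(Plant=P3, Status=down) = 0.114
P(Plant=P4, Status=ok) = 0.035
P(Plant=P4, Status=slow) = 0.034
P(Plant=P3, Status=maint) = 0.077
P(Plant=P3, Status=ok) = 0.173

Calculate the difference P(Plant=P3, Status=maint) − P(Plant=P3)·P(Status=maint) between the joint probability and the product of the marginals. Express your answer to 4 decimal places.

-0.0267

P(Plant=P3) = 0.173 + 0.091 + 0.114 + 0.077 = 0.455.
P(Status=maint) = 0.077 + 0.078 + 0.073 = 0.228.
P(Plant=P3, Status=maint) − P(Plant=P3)P(Status=maint) = 0.077 − 0.455×0.228 = -0.0267.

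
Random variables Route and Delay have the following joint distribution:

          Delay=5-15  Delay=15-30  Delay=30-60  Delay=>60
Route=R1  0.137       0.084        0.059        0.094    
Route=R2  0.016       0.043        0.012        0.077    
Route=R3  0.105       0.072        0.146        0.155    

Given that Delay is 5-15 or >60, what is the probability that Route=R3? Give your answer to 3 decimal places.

0.445

P(Delay=5-15) = 0.137 + 0.016 + 0.105 = 0.258.
P(Delay=>60) = 0.094 + 0.077 + 0.155 = 0.326.
P(Delay ∈ {5-15, >60}) = 0.258 + 0.326 = 0.584; P(Route=R3, Delay ∈ {5-15, >60}) = 0.105 + 0.155 = 0.260.
P(Route=R3 | Delay ∈ {5-15, >60}) = 0.260/0.584 = 0.445.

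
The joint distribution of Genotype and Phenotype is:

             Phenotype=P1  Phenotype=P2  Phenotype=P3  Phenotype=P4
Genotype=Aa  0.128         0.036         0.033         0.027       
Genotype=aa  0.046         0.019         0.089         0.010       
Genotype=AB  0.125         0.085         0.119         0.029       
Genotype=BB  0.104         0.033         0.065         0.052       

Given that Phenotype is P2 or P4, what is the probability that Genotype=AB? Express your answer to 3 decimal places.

0.392

P(Phenotype=P2) = 0.036 + 0.019 + 0.085 + 0.033 = 0.173.
P(Phenotype=P4) = 0.027 + 0.010 + 0.029 + 0.052 = 0.118.
P(Phenotype ∈ {P2, P4}) = 0.173 + 0.118 = 0.291; P(Genotype=AB, Phenotype ∈ {P2, P4}) = 0.085 + 0.029 = 0.114.
P(Genotype=AB | Phenotype ∈ {P2, P4}) = 0.114/0.291 = 0.392.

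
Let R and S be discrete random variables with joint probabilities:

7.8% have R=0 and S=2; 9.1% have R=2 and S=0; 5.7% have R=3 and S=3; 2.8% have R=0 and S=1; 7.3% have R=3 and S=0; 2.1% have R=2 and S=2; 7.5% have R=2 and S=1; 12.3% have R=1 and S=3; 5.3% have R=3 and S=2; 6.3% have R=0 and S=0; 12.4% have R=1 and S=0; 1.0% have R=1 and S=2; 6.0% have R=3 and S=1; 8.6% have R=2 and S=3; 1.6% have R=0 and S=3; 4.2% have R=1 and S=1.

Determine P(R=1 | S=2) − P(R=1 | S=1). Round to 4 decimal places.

P(S=2) = 0.078 + 0.010 + 0.021 + 0.053 = 0.162; P(R=1 | S=2) = 0.010/0.162 = 0.06173.
P(S=1) = 0.028 + 0.042 + 0.075 + 0.060 = 0.205; P(R=1 | S=1) = 0.042/0.205 = 0.20488.
Difference = -0.1431.

-0.1431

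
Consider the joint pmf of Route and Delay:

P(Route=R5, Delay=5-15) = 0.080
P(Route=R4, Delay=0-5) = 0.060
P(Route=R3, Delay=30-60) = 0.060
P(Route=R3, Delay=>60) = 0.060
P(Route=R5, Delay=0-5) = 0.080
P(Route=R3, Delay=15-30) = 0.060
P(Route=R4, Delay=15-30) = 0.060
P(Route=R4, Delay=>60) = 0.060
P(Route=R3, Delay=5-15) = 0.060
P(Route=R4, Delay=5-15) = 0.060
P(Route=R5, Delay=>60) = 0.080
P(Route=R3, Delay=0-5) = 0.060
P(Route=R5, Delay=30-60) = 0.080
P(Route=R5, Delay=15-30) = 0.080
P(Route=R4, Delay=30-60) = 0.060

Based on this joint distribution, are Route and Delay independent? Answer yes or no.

yes

Every cell satisfies P(Route,Delay) = P(Route)·P(Delay). For instance P(Route=R3) = 0.300, P(Delay=>60) = 0.200, and 0.300×0.200 = 0.060 matches the joint entry. So Route and Delay are independent.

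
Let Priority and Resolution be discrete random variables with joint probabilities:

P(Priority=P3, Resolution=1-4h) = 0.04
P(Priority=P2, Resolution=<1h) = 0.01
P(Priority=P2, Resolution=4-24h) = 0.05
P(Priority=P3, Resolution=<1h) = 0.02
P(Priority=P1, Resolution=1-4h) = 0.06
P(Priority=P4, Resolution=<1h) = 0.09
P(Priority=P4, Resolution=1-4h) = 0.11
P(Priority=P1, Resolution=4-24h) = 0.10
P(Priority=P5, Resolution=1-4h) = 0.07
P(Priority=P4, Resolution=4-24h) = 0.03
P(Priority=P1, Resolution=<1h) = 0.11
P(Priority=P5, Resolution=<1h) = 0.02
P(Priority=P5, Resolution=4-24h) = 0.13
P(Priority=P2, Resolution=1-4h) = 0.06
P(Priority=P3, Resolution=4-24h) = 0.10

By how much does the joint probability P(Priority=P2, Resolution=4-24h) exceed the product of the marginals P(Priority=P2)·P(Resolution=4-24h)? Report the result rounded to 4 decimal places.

P(Priority=P2) = 0.01 + 0.06 + 0.05 = 0.12.
P(Resolution=4-24h) = 0.10 + 0.05 + 0.10 + 0.03 + 0.13 = 0.41.
P(Priority=P2, Resolution=4-24h) − P(Priority=P2)P(Resolution=4-24h) = 0.05 − 0.12×0.41 = 0.0008.

0.0008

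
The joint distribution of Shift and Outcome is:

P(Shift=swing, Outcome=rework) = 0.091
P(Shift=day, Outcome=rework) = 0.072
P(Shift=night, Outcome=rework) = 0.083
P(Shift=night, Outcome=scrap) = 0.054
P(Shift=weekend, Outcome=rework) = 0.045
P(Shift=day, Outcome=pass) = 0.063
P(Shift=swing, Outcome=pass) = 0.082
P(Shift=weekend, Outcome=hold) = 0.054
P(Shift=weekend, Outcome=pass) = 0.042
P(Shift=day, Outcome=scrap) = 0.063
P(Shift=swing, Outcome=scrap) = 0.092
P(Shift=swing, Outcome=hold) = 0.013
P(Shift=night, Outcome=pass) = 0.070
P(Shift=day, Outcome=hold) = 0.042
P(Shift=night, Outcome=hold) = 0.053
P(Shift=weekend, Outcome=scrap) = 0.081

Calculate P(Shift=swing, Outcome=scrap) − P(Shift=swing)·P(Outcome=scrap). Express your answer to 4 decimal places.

P(Shift=swing) = 0.082 + 0.091 + 0.092 + 0.013 = 0.278.
P(Outcome=scrap) = 0.063 + 0.092 + 0.054 + 0.081 = 0.290.
P(Shift=swing, Outcome=scrap) − P(Shift=swing)P(Outcome=scrap) = 0.092 − 0.278×0.290 = 0.0114.

0.0114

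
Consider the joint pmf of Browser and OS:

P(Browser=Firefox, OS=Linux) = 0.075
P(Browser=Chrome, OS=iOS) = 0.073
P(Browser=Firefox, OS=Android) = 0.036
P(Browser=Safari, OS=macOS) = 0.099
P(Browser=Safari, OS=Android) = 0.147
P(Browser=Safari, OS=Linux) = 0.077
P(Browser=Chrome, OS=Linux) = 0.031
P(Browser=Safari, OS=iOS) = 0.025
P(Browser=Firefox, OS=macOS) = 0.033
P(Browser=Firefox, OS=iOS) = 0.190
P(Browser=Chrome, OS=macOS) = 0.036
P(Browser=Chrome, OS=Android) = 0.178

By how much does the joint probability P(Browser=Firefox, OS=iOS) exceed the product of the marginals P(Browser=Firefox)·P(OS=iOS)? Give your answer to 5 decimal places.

P(Browser=Firefox) = 0.033 + 0.075 + 0.190 + 0.036 = 0.334.
P(OS=iOS) = 0.073 + 0.190 + 0.025 = 0.288.
P(Browser=Firefox, OS=iOS) − P(Browser=Firefox)P(OS=iOS) = 0.190 − 0.334×0.288 = 0.09381.

0.09381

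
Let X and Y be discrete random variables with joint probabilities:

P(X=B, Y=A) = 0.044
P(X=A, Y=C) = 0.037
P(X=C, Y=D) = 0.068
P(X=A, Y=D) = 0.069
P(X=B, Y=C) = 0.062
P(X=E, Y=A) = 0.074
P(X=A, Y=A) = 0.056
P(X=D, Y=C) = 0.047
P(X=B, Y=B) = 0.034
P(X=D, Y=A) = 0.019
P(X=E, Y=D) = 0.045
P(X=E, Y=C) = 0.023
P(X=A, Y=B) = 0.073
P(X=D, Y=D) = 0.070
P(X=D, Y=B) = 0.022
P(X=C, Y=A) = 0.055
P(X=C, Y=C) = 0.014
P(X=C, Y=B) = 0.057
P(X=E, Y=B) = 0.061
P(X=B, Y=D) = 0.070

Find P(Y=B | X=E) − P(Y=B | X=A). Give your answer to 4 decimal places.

-0.0101

P(X=E) = 0.074 + 0.061 + 0.023 + 0.045 = 0.203; P(Y=B | X=E) = 0.061/0.203 = 0.30049.
P(X=A) = 0.056 + 0.073 + 0.037 + 0.069 = 0.235; P(Y=B | X=A) = 0.073/0.235 = 0.31064.
Difference = -0.0101.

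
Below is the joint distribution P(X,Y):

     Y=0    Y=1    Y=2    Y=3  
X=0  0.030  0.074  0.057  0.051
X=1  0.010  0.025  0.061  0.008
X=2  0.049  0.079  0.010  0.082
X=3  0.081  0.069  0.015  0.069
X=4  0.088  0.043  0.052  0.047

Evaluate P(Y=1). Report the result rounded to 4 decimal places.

0.2900

P(Y=1) = 0.074 + 0.025 + 0.079 + 0.069 + 0.043 = 0.290.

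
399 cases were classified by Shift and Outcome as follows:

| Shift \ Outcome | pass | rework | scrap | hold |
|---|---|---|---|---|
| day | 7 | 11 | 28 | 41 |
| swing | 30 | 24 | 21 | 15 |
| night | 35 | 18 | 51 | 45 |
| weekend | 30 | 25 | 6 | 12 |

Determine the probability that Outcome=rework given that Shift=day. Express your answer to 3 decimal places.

Total with Shift=day: 7 + 11 + 28 + 41 = 87.
P(Outcome=rework | Shift=day) = 11/87 = 0.126.

0.126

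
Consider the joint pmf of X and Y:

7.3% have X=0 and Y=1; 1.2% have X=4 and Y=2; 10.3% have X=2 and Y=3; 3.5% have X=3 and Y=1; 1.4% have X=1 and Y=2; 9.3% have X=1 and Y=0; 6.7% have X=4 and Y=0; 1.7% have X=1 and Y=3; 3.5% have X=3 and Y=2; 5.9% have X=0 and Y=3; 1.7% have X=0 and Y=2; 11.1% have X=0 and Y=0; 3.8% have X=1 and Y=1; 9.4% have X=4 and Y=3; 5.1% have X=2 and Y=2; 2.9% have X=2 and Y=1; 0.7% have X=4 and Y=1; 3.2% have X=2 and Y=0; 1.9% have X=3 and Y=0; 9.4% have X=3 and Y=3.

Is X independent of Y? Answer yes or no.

no

P(X=1) = 0.162 and P(Y=3) = 0.367, so their product is 0.05945, but P(X=1, Y=3) = 0.017. Since these differ, X and Y are not independent.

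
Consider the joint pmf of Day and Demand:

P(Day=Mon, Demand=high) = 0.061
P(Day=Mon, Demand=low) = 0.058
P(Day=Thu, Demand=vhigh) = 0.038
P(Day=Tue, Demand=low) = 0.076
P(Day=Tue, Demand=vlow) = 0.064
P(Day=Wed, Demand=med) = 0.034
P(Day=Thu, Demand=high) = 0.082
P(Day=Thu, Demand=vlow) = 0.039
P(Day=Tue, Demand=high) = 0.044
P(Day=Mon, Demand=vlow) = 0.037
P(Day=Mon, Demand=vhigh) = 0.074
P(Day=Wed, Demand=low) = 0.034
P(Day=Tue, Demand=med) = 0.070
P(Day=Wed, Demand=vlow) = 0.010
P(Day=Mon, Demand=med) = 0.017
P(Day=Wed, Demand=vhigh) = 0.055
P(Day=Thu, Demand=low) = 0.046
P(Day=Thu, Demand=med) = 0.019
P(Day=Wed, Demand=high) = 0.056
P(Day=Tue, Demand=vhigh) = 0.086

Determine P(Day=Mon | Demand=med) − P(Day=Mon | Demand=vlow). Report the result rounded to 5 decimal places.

-0.12524

P(Demand=med) = 0.017 + 0.070 + 0.034 + 0.019 = 0.140; P(Day=Mon | Demand=med) = 0.017/0.140 = 0.121429.
P(Demand=vlow) = 0.037 + 0.064 + 0.010 + 0.039 = 0.150; P(Day=Mon | Demand=vlow) = 0.037/0.150 = 0.246667.
Difference = -0.12524.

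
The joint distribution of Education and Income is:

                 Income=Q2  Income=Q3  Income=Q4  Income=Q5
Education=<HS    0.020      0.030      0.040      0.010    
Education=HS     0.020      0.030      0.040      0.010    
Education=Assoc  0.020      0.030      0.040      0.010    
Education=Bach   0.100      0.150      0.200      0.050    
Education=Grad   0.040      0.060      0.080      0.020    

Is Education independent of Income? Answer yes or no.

Every cell satisfies P(Education,Income) = P(Education)·P(Income). For instance P(Education=Assoc) = 0.100, P(Income=Q2) = 0.200, and 0.100×0.200 = 0.020 matches the joint entry. So Education and Income are independent.

yes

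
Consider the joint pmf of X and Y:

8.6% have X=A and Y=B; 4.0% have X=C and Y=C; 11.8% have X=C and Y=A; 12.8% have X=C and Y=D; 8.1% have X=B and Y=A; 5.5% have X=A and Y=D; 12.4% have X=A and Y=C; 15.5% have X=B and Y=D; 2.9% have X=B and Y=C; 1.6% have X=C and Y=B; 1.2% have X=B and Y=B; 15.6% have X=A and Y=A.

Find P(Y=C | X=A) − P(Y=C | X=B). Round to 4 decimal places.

0.1898

P(X=A) = 0.156 + 0.086 + 0.124 + 0.055 = 0.421; P(Y=C | X=A) = 0.124/0.421 = 0.29454.
P(X=B) = 0.081 + 0.012 + 0.029 + 0.155 = 0.277; P(Y=C | X=B) = 0.029/0.277 = 0.10469.
Difference = 0.1898.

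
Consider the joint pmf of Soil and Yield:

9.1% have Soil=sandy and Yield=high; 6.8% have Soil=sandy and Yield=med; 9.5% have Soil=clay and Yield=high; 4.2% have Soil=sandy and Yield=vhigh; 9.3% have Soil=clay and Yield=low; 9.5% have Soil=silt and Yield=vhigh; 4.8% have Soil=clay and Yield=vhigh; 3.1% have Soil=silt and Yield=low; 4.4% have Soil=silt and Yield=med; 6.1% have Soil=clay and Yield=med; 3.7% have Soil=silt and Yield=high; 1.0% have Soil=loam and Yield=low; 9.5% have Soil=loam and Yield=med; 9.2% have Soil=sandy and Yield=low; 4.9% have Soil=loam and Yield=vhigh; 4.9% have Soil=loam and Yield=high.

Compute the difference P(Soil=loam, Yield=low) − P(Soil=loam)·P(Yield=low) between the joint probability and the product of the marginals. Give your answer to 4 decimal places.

P(Soil=loam) = 0.010 + 0.095 + 0.049 + 0.049 = 0.203.
P(Yield=low) = 0.092 + 0.010 + 0.093 + 0.031 = 0.226.
P(Soil=loam, Yield=low) − P(Soil=loam)P(Yield=low) = 0.010 − 0.203×0.226 = -0.0359.

-0.0359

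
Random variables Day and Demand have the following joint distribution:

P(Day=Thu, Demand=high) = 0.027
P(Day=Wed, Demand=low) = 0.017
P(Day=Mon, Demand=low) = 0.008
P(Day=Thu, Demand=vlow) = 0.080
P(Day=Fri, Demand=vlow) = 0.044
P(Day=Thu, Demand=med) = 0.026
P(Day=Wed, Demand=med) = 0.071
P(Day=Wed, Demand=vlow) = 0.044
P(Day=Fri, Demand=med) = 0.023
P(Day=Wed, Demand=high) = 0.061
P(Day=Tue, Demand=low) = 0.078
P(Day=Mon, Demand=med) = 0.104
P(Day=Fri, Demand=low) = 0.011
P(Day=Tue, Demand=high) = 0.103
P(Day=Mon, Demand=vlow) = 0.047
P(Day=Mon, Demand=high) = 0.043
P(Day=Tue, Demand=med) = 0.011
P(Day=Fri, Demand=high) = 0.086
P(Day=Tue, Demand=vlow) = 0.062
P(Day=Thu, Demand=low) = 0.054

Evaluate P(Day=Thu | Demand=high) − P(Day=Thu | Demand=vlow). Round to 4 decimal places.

P(Demand=high) = 0.043 + 0.103 + 0.061 + 0.027 + 0.086 = 0.320; P(Day=Thu | Demand=high) = 0.027/0.320 = 0.08438.
P(Demand=vlow) = 0.047 + 0.062 + 0.044 + 0.080 + 0.044 = 0.277; P(Day=Thu | Demand=vlow) = 0.080/0.277 = 0.28881.
Difference = -0.2044.

-0.2044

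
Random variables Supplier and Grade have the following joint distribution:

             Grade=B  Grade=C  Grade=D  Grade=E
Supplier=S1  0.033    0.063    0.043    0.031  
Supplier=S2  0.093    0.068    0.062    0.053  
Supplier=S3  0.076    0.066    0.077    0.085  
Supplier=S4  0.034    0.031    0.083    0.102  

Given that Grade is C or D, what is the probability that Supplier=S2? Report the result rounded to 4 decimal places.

0.2637

P(Grade=C) = 0.063 + 0.068 + 0.066 + 0.031 = 0.228.
P(Grade=D) = 0.043 + 0.062 + 0.077 + 0.083 = 0.265.
P(Grade ∈ {C, D}) = 0.228 + 0.265 = 0.493; P(Supplier=S2, Grade ∈ {C, D}) = 0.068 + 0.062 = 0.130.
P(Supplier=S2 | Grade ∈ {C, D}) = 0.130/0.493 = 0.2637.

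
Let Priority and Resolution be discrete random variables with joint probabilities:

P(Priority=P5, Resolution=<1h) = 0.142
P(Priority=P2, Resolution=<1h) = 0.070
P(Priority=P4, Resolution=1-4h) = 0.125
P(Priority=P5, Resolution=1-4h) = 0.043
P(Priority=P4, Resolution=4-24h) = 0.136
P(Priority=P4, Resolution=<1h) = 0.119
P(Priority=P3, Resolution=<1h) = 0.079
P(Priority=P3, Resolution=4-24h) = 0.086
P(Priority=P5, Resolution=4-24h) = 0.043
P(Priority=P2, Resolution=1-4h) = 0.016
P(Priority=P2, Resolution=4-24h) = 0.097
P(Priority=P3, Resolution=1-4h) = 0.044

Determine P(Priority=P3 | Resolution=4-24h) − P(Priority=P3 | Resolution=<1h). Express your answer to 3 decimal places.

0.045

P(Resolution=4-24h) = 0.097 + 0.086 + 0.136 + 0.043 = 0.362; P(Priority=P3 | Resolution=4-24h) = 0.086/0.362 = 0.2376.
P(Resolution=<1h) = 0.070 + 0.079 + 0.119 + 0.142 = 0.410; P(Priority=P3 | Resolution=<1h) = 0.079/0.410 = 0.1927.
Difference = 0.045.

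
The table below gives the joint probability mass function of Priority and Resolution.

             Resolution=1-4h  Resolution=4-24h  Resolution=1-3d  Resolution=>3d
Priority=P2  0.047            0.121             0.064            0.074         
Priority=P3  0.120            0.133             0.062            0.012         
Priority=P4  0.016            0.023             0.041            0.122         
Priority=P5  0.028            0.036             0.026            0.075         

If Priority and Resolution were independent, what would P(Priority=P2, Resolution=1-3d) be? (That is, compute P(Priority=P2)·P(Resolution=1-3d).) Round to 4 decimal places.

0.0591

P(Priority=P2) = 0.047 + 0.121 + 0.064 + 0.074 = 0.306.
P(Resolution=1-3d) = 0.064 + 0.062 + 0.041 + 0.026 = 0.193.
Product: 0.306 × 0.193 = 0.0591.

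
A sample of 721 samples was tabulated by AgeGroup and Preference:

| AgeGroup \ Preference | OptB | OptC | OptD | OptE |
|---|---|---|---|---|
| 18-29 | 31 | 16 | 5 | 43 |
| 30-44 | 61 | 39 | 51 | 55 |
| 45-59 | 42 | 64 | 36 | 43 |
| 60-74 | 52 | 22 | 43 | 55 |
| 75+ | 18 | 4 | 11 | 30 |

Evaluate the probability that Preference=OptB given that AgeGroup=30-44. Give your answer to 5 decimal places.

0.29612

Total with AgeGroup=30-44: 61 + 39 + 51 + 55 = 206.
P(Preference=OptB | AgeGroup=30-44) = 61/206 = 0.29612.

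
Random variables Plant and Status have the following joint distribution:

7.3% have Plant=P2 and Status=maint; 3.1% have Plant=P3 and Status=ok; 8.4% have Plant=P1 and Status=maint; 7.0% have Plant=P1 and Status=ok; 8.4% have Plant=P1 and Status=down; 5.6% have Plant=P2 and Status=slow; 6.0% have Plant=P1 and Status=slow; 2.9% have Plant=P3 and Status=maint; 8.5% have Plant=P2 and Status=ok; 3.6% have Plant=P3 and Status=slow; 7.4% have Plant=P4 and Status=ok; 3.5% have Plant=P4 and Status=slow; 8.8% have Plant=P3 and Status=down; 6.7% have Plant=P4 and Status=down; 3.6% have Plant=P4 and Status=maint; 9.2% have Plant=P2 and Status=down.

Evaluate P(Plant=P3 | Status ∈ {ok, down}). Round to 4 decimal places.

P(Status=ok) = 0.070 + 0.085 + 0.031 + 0.074 = 0.260.
P(Status=down) = 0.084 + 0.092 + 0.088 + 0.067 = 0.331.
P(Status ∈ {ok, down}) = 0.260 + 0.331 = 0.591; P(Plant=P3, Status ∈ {ok, down}) = 0.031 + 0.088 = 0.119.
P(Plant=P3 | Status ∈ {ok, down}) = 0.119/0.591 = 0.2014.

0.2014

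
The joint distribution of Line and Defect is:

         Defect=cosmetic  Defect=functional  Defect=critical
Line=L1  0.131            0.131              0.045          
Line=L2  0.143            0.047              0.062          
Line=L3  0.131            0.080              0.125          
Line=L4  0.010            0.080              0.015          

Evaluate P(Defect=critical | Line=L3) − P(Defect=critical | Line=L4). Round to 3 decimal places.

0.229

P(Line=L3) = 0.131 + 0.080 + 0.125 = 0.336; P(Defect=critical | Line=L3) = 0.125/0.336 = 0.3720.
P(Line=L4) = 0.010 + 0.080 + 0.015 = 0.105; P(Defect=critical | Line=L4) = 0.015/0.105 = 0.1429.
Difference = 0.229.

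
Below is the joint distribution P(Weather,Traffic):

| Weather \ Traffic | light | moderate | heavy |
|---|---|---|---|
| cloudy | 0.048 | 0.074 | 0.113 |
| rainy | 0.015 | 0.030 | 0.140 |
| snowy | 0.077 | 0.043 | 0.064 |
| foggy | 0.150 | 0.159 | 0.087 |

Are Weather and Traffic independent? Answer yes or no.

no

P(Weather=foggy) = 0.396 and P(Traffic=heavy) = 0.404, so their product is 0.15998, but P(Weather=foggy, Traffic=heavy) = 0.087. Since these differ, Weather and Traffic are not independent.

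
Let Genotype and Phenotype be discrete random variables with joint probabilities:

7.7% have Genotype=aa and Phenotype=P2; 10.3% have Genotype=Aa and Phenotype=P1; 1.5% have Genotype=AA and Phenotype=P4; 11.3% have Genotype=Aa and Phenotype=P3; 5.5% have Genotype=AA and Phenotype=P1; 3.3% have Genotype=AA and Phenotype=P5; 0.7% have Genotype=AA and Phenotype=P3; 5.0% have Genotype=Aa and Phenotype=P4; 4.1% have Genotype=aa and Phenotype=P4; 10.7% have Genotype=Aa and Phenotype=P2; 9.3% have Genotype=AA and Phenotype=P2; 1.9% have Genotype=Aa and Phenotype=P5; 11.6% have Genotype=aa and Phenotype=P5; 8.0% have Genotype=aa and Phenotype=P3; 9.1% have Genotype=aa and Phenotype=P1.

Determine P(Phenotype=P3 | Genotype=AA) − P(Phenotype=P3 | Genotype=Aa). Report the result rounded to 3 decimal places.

P(Genotype=AA) = 0.055 + 0.093 + 0.007 + 0.015 + 0.033 = 0.203; P(Phenotype=P3 | Genotype=AA) = 0.007/0.203 = 0.0345.
P(Genotype=Aa) = 0.103 + 0.107 + 0.113 + 0.050 + 0.019 = 0.392; P(Phenotype=P3 | Genotype=Aa) = 0.113/0.392 = 0.2883.
Difference = -0.254.

-0.254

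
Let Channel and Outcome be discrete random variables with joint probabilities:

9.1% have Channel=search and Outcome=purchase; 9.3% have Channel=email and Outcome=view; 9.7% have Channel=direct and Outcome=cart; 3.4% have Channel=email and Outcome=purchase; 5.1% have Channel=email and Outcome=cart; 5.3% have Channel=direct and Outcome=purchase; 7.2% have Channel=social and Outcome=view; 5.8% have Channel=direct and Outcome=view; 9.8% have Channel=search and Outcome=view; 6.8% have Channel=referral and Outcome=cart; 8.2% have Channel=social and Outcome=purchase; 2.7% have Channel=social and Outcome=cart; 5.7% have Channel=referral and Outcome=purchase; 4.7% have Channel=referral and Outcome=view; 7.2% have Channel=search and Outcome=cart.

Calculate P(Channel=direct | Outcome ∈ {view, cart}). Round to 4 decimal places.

0.2269

P(Outcome=view) = 0.093 + 0.098 + 0.072 + 0.058 + 0.047 = 0.368.
P(Outcome=cart) = 0.051 + 0.072 + 0.027 + 0.097 + 0.068 = 0.315.
P(Outcome ∈ {view, cart}) = 0.368 + 0.315 = 0.683; P(Channel=direct, Outcome ∈ {view, cart}) = 0.058 + 0.097 = 0.155.
P(Channel=direct | Outcome ∈ {view, cart}) = 0.155/0.683 = 0.2269.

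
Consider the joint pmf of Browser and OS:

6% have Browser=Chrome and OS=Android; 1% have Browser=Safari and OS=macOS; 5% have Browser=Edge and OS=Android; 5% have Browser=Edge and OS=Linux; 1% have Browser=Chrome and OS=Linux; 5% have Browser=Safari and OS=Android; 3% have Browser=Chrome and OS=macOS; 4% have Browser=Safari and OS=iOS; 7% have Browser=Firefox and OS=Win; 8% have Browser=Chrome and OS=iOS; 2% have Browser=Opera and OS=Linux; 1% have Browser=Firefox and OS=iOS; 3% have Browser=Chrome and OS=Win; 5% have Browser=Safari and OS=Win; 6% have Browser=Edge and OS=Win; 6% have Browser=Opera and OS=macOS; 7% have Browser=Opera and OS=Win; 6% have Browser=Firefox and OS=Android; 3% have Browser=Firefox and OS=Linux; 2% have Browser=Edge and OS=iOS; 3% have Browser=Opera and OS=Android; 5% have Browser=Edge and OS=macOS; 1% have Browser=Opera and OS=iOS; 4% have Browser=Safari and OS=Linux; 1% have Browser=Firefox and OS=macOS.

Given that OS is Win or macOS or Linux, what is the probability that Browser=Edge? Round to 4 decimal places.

P(OS=Win) = 0.03 + 0.07 + 0.05 + 0.06 + 0.07 = 0.28.
P(OS=macOS) = 0.03 + 0.01 + 0.01 + 0.05 + 0.06 = 0.16.
P(OS=Linux) = 0.01 + 0.03 + 0.04 + 0.05 + 0.02 = 0.15.
P(OS ∈ {Win, macOS, Linux}) = 0.28 + 0.16 + 0.15 = 0.59; P(Browser=Edge, OS ∈ {Win, macOS, Linux}) = 0.06 + 0.05 + 0.05 = 0.16.
P(Browser=Edge | OS ∈ {Win, macOS, Linux}) = 0.16/0.59 = 0.2712.

0.2712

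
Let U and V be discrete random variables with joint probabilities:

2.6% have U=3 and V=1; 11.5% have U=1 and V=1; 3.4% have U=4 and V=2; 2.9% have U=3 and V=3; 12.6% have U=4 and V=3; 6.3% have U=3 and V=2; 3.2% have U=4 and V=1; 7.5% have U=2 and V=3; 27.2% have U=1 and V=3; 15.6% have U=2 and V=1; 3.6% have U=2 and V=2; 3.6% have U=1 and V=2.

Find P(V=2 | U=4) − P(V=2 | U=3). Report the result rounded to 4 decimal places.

P(U=4) = 0.032 + 0.034 + 0.126 = 0.192; P(V=2 | U=4) = 0.034/0.192 = 0.17708.
P(U=3) = 0.026 + 0.063 + 0.029 = 0.118; P(V=2 | U=3) = 0.063/0.118 = 0.53390.
Difference = -0.3568.

-0.3568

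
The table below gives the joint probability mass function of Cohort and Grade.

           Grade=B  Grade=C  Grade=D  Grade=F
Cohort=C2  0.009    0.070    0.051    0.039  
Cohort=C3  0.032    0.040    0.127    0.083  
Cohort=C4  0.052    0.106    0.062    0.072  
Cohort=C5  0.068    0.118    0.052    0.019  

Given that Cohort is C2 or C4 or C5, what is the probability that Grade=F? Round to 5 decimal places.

P(Cohort=C2) = 0.009 + 0.070 + 0.051 + 0.039 = 0.169.
P(Cohort=C4) = 0.052 + 0.106 + 0.062 + 0.072 = 0.292.
P(Cohort=C5) = 0.068 + 0.118 + 0.052 + 0.019 = 0.257.
P(Cohort ∈ {C2, C4, C5}) = 0.169 + 0.292 + 0.257 = 0.718; P(Grade=F, Cohort ∈ {C2, C4, C5}) = 0.039 + 0.072 + 0.019 = 0.130.
P(Grade=F | Cohort ∈ {C2, C4, C5}) = 0.130/0.718 = 0.18106.

0.18106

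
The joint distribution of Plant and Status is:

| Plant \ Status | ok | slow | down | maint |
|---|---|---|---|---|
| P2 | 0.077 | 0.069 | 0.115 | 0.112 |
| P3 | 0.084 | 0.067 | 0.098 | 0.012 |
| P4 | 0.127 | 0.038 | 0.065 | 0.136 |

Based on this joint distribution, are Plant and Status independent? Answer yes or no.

no

P(Plant=P3) = 0.261 and P(Status=maint) = 0.260, so their product is 0.06786, but P(Plant=P3, Status=maint) = 0.012. Since these differ, Plant and Status are not independent.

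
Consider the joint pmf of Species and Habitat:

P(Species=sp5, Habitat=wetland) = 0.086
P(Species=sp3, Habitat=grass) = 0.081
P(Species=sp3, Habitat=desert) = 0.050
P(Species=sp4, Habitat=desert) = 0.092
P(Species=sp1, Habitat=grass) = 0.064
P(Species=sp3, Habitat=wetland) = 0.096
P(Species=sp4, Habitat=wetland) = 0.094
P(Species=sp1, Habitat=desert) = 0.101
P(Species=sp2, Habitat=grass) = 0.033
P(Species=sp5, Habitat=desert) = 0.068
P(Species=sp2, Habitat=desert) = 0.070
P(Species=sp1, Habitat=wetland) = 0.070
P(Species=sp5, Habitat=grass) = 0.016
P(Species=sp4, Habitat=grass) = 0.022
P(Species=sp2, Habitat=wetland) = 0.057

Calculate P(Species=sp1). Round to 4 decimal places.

P(Species=sp1) = 0.064 + 0.070 + 0.101 = 0.235.

0.2350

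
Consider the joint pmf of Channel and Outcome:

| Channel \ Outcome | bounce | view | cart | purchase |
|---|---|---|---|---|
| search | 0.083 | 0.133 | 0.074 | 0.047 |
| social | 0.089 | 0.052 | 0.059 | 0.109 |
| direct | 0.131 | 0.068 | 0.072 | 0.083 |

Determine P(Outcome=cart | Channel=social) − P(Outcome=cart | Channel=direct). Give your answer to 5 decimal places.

P(Channel=social) = 0.089 + 0.052 + 0.059 + 0.109 = 0.309; P(Outcome=cart | Channel=social) = 0.059/0.309 = 0.190939.
P(Channel=direct) = 0.131 + 0.068 + 0.072 + 0.083 = 0.354; P(Outcome=cart | Channel=direct) = 0.072/0.354 = 0.203390.
Difference = -0.01245.

-0.01245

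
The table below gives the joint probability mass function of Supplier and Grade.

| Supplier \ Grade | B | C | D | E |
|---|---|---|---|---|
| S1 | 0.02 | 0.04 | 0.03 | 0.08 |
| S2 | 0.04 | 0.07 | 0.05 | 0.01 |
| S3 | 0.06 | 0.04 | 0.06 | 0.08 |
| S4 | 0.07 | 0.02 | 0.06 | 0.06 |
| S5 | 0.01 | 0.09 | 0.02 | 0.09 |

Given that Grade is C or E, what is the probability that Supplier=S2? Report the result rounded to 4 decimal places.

P(Grade=C) = 0.04 + 0.07 + 0.04 + 0.02 + 0.09 = 0.26.
P(Grade=E) = 0.08 + 0.01 + 0.08 + 0.06 + 0.09 = 0.32.
P(Grade ∈ {C, E}) = 0.26 + 0.32 = 0.58; P(Supplier=S2, Grade ∈ {C, E}) = 0.07 + 0.01 = 0.08.
P(Supplier=S2 | Grade ∈ {C, E}) = 0.08/0.58 = 0.1379.

0.1379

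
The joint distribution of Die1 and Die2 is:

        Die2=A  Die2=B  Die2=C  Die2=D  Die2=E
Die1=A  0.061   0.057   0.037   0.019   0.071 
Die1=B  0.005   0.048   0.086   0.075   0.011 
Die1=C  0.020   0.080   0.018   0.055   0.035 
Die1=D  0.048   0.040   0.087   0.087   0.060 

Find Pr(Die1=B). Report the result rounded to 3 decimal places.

0.225

P(Die1=B) = 0.005 + 0.048 + 0.086 + 0.075 + 0.011 = 0.225.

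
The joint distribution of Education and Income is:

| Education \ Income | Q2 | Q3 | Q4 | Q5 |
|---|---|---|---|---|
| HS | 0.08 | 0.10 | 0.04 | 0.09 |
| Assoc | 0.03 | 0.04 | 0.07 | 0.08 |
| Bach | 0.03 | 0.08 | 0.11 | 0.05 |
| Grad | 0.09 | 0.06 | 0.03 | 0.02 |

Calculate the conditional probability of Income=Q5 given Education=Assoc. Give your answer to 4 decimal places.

P(Education=Assoc) = 0.03 + 0.04 + 0.07 + 0.08 = 0.22.
P(Income=Q5 | Education=Assoc) = 0.08/0.22 = 0.3636.

0.3636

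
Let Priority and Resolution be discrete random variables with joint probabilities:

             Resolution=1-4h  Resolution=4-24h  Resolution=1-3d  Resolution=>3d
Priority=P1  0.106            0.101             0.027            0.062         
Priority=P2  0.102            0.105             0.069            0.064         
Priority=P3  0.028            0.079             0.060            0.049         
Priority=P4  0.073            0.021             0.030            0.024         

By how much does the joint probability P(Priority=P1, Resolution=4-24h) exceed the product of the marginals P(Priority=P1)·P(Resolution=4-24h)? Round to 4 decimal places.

P(Priority=P1) = 0.106 + 0.101 + 0.027 + 0.062 = 0.296.
P(Resolution=4-24h) = 0.101 + 0.105 + 0.079 + 0.021 = 0.306.
P(Priority=P1, Resolution=4-24h) − P(Priority=P1)P(Resolution=4-24h) = 0.101 − 0.296×0.306 = 0.0104.

0.0104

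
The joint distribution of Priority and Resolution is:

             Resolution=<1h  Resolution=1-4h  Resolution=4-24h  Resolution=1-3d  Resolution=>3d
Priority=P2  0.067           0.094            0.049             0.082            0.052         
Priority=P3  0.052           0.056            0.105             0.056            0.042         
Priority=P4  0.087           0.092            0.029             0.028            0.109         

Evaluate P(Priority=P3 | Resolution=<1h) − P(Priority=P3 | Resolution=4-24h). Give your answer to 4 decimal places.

-0.3213

P(Resolution=<1h) = 0.067 + 0.052 + 0.087 = 0.206; P(Priority=P3 | Resolution=<1h) = 0.052/0.206 = 0.25243.
P(Resolution=4-24h) = 0.049 + 0.105 + 0.029 = 0.183; P(Priority=P3 | Resolution=4-24h) = 0.105/0.183 = 0.57377.
Difference = -0.3213.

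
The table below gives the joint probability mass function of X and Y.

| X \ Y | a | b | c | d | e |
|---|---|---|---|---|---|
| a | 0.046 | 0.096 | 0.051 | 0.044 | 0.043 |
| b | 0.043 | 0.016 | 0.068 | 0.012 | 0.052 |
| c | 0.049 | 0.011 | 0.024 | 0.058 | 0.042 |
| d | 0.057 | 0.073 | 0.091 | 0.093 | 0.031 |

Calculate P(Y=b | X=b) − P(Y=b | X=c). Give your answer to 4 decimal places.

0.0240

P(X=b) = 0.043 + 0.016 + 0.068 + 0.012 + 0.052 = 0.191; P(Y=b | X=b) = 0.016/0.191 = 0.08377.
P(X=c) = 0.049 + 0.011 + 0.024 + 0.058 + 0.042 = 0.184; P(Y=b | X=c) = 0.011/0.184 = 0.05978.
Difference = 0.0240.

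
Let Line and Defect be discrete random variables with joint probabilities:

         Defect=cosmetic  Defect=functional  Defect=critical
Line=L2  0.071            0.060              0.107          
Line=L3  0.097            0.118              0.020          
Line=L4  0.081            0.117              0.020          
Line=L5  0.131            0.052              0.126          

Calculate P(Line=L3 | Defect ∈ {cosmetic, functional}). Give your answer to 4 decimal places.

0.2957

P(Defect=cosmetic) = 0.071 + 0.097 + 0.081 + 0.131 = 0.380.
P(Defect=functional) = 0.060 + 0.118 + 0.117 + 0.052 = 0.347.
P(Defect ∈ {cosmetic, functional}) = 0.380 + 0.347 = 0.727; P(Line=L3, Defect ∈ {cosmetic, functional}) = 0.097 + 0.118 = 0.215.
P(Line=L3 | Defect ∈ {cosmetic, functional}) = 0.215/0.727 = 0.2957.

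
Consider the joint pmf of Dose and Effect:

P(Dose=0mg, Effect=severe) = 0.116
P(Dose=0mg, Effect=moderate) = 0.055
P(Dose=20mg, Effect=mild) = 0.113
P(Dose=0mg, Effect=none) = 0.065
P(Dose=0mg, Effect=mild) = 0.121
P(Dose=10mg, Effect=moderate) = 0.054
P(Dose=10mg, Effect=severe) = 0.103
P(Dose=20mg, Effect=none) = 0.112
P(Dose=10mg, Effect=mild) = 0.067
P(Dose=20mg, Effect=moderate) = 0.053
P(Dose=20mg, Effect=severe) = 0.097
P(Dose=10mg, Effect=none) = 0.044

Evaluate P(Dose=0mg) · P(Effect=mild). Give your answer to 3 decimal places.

P(Dose=0mg) = 0.065 + 0.121 + 0.055 + 0.116 = 0.357.
P(Effect=mild) = 0.121 + 0.067 + 0.113 = 0.301.
Product: 0.357 × 0.301 = 0.107.

0.107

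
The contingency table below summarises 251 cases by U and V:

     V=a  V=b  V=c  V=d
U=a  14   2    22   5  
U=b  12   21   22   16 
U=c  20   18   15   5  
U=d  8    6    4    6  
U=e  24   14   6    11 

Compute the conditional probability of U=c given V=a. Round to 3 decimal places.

0.256

Total with V=a: 14 + 12 + 20 + 8 + 24 = 78.
P(U=c | V=a) = 20/78 = 0.256.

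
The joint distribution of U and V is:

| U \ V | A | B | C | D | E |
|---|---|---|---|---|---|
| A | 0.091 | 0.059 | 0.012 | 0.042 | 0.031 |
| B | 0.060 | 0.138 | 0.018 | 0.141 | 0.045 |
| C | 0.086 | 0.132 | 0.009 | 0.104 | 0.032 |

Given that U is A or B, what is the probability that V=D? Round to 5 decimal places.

0.28728

P(U=A) = 0.091 + 0.059 + 0.012 + 0.042 + 0.031 = 0.235.
P(U=B) = 0.060 + 0.138 + 0.018 + 0.141 + 0.045 = 0.402.
P(U ∈ {A, B}) = 0.235 + 0.402 = 0.637; P(V=D, U ∈ {A, B}) = 0.042 + 0.141 = 0.183.
P(V=D | U ∈ {A, B}) = 0.183/0.637 = 0.28728.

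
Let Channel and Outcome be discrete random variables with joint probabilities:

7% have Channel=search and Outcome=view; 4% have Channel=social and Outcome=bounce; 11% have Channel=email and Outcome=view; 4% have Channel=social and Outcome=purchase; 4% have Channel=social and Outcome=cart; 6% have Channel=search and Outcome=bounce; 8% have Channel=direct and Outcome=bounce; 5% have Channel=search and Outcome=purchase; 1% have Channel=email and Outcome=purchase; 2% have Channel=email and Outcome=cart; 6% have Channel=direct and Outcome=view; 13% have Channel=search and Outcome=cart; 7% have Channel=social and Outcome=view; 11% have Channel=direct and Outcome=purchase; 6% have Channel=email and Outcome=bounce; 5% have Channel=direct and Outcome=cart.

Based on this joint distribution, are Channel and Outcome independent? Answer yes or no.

no

P(Channel=search) = 0.31 and P(Outcome=cart) = 0.24, so their product is 0.0744, but P(Channel=search, Outcome=cart) = 0.13. Since these differ, Channel and Outcome are not independent.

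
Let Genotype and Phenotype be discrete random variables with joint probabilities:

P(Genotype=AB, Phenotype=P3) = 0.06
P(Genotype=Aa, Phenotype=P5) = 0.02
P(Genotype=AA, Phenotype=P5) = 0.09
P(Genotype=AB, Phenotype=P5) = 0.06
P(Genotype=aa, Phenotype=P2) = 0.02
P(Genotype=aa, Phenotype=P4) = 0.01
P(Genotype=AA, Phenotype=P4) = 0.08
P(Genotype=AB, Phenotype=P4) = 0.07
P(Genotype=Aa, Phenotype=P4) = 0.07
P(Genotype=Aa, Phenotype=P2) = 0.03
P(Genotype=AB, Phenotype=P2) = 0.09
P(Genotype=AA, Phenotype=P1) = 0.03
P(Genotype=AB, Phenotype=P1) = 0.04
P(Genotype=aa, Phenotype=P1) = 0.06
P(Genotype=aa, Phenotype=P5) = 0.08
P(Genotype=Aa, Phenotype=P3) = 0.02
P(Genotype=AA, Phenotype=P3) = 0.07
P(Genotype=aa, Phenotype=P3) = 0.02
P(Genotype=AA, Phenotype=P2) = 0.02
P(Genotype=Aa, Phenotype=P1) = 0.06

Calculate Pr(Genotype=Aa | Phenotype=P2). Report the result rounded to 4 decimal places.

P(Phenotype=P2) = 0.02 + 0.03 + 0.02 + 0.09 = 0.16.
P(Genotype=Aa | Phenotype=P2) = 0.03/0.16 = 0.1875.

0.1875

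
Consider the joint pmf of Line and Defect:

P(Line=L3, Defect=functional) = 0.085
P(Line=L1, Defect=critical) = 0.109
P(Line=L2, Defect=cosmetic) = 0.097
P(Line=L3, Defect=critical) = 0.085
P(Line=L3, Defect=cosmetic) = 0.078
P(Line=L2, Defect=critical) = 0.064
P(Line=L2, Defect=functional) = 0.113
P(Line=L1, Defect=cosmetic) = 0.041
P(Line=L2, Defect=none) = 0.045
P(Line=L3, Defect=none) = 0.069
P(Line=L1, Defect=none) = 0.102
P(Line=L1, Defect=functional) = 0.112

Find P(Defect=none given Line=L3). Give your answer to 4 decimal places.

0.2177

P(Line=L3) = 0.069 + 0.078 + 0.085 + 0.085 = 0.317.
P(Defect=none | Line=L3) = 0.069/0.317 = 0.2177.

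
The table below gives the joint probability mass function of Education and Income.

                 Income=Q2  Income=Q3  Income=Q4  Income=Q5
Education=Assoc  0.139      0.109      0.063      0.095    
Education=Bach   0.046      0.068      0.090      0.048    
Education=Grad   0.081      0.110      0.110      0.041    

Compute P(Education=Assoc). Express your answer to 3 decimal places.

P(Education=Assoc) = 0.139 + 0.109 + 0.063 + 0.095 = 0.406.

0.406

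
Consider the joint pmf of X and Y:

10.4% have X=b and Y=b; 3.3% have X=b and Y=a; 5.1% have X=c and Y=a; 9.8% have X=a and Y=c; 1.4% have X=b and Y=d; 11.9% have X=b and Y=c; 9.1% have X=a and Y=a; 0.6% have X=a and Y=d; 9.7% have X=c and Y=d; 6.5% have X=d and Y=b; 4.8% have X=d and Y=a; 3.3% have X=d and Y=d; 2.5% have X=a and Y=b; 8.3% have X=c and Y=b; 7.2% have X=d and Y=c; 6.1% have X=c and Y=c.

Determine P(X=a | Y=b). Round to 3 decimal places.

0.090

P(Y=b) = 0.025 + 0.104 + 0.083 + 0.065 = 0.277.
P(X=a | Y=b) = 0.025/0.277 = 0.090.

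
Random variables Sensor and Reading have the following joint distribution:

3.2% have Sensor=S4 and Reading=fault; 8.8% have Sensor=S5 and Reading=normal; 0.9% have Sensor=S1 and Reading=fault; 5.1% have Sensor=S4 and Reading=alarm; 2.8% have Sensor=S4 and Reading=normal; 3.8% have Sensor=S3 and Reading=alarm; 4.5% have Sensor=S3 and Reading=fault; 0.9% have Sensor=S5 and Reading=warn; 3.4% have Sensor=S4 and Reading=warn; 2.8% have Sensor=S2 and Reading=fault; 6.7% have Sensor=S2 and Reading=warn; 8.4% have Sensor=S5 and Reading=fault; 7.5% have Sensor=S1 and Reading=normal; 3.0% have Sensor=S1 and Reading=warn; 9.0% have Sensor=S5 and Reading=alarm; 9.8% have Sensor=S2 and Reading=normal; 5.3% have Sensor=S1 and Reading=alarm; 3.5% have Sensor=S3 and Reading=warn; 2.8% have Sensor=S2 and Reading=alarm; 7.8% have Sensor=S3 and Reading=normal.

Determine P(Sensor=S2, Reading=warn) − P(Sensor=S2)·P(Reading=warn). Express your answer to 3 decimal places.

0.028

P(Sensor=S2) = 0.098 + 0.067 + 0.028 + 0.028 = 0.221.
P(Reading=warn) = 0.030 + 0.067 + 0.035 + 0.034 + 0.009 = 0.175.
P(Sensor=S2, Reading=warn) − P(Sensor=S2)P(Reading=warn) = 0.067 − 0.221×0.175 = 0.028.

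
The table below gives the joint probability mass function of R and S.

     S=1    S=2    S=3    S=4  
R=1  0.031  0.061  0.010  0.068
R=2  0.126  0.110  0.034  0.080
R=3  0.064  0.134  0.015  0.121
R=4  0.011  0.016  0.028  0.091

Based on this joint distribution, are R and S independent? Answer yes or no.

no

P(R=2) = 0.350 and P(S=4) = 0.360, so their product is 0.12600, but P(R=2, S=4) = 0.080. Since these differ, R and S are not independent.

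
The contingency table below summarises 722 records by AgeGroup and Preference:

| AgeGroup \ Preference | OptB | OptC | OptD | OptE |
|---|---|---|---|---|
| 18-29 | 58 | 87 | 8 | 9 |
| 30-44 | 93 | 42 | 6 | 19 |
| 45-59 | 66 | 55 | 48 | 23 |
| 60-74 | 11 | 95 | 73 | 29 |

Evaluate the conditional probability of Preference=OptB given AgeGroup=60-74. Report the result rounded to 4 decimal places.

0.0529

Total with AgeGroup=60-74: 11 + 95 + 73 + 29 = 208.
P(Preference=OptB | AgeGroup=60-74) = 11/208 = 0.0529.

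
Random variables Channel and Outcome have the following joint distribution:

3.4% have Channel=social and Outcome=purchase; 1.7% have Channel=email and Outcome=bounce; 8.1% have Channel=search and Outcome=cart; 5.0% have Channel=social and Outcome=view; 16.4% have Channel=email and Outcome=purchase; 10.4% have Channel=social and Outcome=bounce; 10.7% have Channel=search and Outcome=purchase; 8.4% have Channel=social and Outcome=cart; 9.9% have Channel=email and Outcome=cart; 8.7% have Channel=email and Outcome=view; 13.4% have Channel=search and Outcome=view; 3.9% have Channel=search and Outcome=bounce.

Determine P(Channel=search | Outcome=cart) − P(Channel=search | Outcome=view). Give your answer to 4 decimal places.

-0.1876

P(Outcome=cart) = 0.099 + 0.081 + 0.084 = 0.264; P(Channel=search | Outcome=cart) = 0.081/0.264 = 0.30682.
P(Outcome=view) = 0.087 + 0.134 + 0.050 = 0.271; P(Channel=search | Outcome=view) = 0.134/0.271 = 0.49446.
Difference = -0.1876.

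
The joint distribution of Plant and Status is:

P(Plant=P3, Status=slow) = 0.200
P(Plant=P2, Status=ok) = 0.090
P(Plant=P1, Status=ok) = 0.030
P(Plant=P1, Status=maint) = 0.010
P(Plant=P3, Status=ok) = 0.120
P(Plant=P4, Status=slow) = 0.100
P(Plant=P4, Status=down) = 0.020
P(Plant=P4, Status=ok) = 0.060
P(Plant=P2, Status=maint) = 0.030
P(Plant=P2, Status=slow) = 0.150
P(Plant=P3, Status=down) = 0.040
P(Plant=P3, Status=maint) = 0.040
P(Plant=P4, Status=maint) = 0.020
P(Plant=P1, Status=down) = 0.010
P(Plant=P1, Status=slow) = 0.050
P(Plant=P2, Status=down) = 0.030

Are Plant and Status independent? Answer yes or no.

Every cell satisfies P(Plant,Status) = P(Plant)·P(Status). For instance P(Plant=P4) = 0.200, P(Status=maint) = 0.100, and 0.200×0.100 = 0.020 matches the joint entry. So Plant and Status are independent.

yes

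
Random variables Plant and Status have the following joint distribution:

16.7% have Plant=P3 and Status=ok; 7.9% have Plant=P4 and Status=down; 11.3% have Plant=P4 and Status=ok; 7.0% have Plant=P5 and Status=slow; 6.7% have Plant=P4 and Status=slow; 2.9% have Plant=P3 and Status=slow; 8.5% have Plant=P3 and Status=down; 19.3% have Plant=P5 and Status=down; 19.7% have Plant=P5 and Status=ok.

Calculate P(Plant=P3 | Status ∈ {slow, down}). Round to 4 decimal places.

0.2180

P(Status=slow) = 0.029 + 0.067 + 0.070 = 0.166.
P(Status=down) = 0.085 + 0.079 + 0.193 = 0.357.
P(Status ∈ {slow, down}) = 0.166 + 0.357 = 0.523; P(Plant=P3, Status ∈ {slow, down}) = 0.029 + 0.085 = 0.114.
P(Plant=P3 | Status ∈ {slow, down}) = 0.114/0.523 = 0.2180.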